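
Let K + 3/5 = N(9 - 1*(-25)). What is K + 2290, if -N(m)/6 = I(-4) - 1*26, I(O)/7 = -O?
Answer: 11387/5 ≈ 2277.4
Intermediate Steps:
I(O) = -7*O (I(O) = 7*(-O) = -7*O)
N(m) = -12 (N(m) = -6*(-7*(-4) - 1*26) = -6*(28 - 26) = -6*2 = -12)
K = -63/5 (K = -⅗ - 12 = -63/5 ≈ -12.600)
K + 2290 = -63/5 + 2290 = 11387/5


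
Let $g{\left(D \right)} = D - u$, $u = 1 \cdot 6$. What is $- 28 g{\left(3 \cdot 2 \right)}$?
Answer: $0$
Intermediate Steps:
$u = 6$
$g{\left(D \right)} = -6 + D$ ($g{\left(D \right)} = D - 6 = -6 + D$)
$- 28 g{\left(3 \cdot 2 \right)} = - 28 \left(-6 + 3 \cdot 2\right) = - 28 \left(-6 + 6\right) = \left(-28\right) 0 = 0$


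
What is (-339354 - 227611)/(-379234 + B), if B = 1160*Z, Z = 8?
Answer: 566965/369954 ≈ 1.5325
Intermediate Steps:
B = 9280 (B = 1160*8 = 9280)
(-339354 - 227611)/(-379234 + B) = (-339354 - 227611)/(-379234 + 9280) = -566965/(-369954) = -566965*(-1/369954) = 566965/369954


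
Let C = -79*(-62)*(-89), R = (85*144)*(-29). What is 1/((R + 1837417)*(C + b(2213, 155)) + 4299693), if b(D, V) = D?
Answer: -1/642950643320 ≈ -1.5553e-12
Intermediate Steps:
R = -354960 (R = 12240*(-29) = -354960)
C = -435922 (C = 4898*(-89) = -435922)
1/((R + 1837417)*(C + b(2213, 155)) + 4299693) = 1/((-354960 + 1837417)*(-435922 + 2213) + 4299693) = 1/(1482457*(-433709) + 4299693) = 1/(-642954943013 + 4299693) = 1/(-642950643320) = -1/642950643320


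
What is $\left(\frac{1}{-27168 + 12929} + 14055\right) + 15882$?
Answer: $\frac{426272942}{14239} \approx 29937.0$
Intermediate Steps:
$\left(\frac{1}{-27168 + 12929} + 14055\right) + 15882 = \left(\frac{1}{-14239} + 14055\right) + 15882 = \left(- \frac{1}{14239} + 14055\right) + 15882 = \frac{200129144}{14239} + 15882 = \frac{426272942}{14239}$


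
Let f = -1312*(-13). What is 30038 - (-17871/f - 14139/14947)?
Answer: 7658276801837/254936032 ≈ 30040.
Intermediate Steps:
f = 17056
30038 - (-17871/f - 14139/14947) = 30038 - (-17871/17056 - 14139/14947) = 30038 - 1*(-508272621/254936032) = 30038 + 508272621/254936032 = 7658276801837/254936032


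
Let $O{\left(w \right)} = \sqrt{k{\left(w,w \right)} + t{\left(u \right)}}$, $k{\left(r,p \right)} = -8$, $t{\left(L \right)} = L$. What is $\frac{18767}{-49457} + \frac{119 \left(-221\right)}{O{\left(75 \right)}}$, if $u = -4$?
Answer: $- \frac{18767}{49457} + \frac{26299 i \sqrt{3}}{6} \approx -0.37946 + 7591.9 i$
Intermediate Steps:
$O{\left(w \right)} = 2 i \sqrt{3}$ ($O{\left(w \right)} = \sqrt{-8 - 4} = \sqrt{-12} = 2 i \sqrt{3}$)
$\frac{18767}{-49457} + \frac{119 \left(-221\right)}{O{\left(75 \right)}} = \frac{18767}{-49457} + \frac{119 \left(-221\right)}{2 i \sqrt{3}} = 18767 \left(- \frac{1}{49457}\right) - 26299 \left(- \frac{i \sqrt{3}}{6}\right) = - \frac{18767}{49457} + \frac{26299 i \sqrt{3}}{6}$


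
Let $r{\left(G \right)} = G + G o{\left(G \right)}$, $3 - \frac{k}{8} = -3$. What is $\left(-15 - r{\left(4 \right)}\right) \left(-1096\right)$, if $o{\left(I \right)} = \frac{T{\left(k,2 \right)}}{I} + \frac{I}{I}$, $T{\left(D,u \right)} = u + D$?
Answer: $80008$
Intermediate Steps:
$k = 48$ ($k = 24 - -24 = 24 + 24 = 48$)
$T{\left(D,u \right)} = D + u$
$o{\left(I \right)} = 1 + \frac{50}{I}$ ($o{\left(I \right)} = \frac{48 + 2}{I} + \frac{I}{I} = \frac{50}{I} + 1 = 1 + \frac{50}{I}$)
$r{\left(G \right)} = 50 + 2 G$ ($r{\left(G \right)} = G + G \frac{50 + G}{G} = G + \left(50 + G\right) = 50 + 2 G$)
$\left(-15 - r{\left(4 \right)}\right) \left(-1096\right) = \left(-15 - \left(50 + 2 \cdot 4\right)\right) \left(-1096\right) = \left(-15 - \left(50 + 8\right)\right) \left(-1096\right) = \left(-15 - 58\right) \left(-1096\right) = \left(-73\right) \left(-1096\right) = 80008$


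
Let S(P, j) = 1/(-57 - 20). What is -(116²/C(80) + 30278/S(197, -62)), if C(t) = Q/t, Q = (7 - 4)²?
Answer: 19906174/9 ≈ 2.2118e+6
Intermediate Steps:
S(P, j) = -1/77 (S(P, j) = 1/(-77) = -1/77)
Q = 9 (Q = 3² = 9)
C(t) = 9/t
-(116²/C(80) + 30278/S(197, -62)) = -(116²/((9/80)) + 30278/(-1/77)) = -(13456/((9*(1/80))) + 30278*(-77)) = -(13456/(9/80) - 2331406) = -(13456*(80/9) - 2331406) = -(1076480/9 - 2331406) = -1*(-19906174/9) = 19906174/9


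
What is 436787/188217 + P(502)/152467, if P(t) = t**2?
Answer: 114027040397/28696881339 ≈ 3.9735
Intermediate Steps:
436787/188217 + P(502)/152467 = 436787/188217 + 502**2/152467 = 436787*(1/188217) + 252004*(1/152467) = 436787/188217 + 252004/152467 = 114027040397/28696881339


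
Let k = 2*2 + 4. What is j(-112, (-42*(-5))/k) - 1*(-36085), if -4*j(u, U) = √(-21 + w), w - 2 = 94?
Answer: 36085 - 5*√3/4 ≈ 36083.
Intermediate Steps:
w = 96 (w = 2 + 94 = 96)
k = 8 (k = 4 + 4 = 8)
j(u, U) = -5*√3/4 (j(u, U) = -√(-21 + 96)/4 = -5*√3/4)
j(-112, (-42*(-5))/k) - 1*(-36085) = -5*√3/4 - 1*(-36085) = -5*√3/4 + 36085 = 36085 - 5*√3/4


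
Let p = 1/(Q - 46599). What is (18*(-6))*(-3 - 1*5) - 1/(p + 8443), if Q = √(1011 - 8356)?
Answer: 133740185800922305745/154791902933655641 - I*√7345/154791902933655641 ≈ 864.0 - 5.5367e-16*I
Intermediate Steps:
Q = I*√7345 (Q = √(-7345) = I*√7345 ≈ 85.703*I)
p = 1/(-46599 + I*√7345) (p = 1/(I*√7345 - 46599) = 1/(-46599 + I*√7345) ≈ -2.146e-5 - 3.947e-8*I)
(18*(-6))*(-3 - 1*5) - 1/(p + 8443) = (18*(-6))*(-3 - 1*5) - 1/((-46599/2171474146 - I*√7345/2171474146) + 8443) = -108*(-3 - 5) - 1/(18333756168079/2171474146 - I*√7345/2171474146) = -108*(-8) - 1/(18333756168079/2171474146 - I*√7345/2171474146) = 864 - 1/(18333756168079/2171474146 - I*√7345/2171474146)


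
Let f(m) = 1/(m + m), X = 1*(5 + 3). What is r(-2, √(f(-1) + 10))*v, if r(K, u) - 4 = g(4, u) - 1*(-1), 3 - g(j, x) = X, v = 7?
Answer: 0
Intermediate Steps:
X = 8 (X = 1*8 = 8)
g(j, x) = -5 (g(j, x) = 3 - 1*8 = 3 - 8 = -5)
f(m) = 1/(2*m)
r(K, u) = 0 (r(K, u) = 4 + (-5 - 1*(-1)) = 4 + (-5 + 1) = 4 - 4 = 0)
r(-2, √(f(-1) + 10))*v = 0*7 = 0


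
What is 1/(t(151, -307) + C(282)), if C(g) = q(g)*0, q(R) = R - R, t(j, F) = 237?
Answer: 1/237 ≈ 0.0042194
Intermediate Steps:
q(R) = 0
C(g) = 0 (C(g) = 0*0 = 0)
1/(t(151, -307) + C(282)) = 1/(237 + 0) = 1/237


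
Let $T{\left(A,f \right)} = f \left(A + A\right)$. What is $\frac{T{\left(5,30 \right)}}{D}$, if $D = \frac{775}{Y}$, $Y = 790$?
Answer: $\frac{9480}{31} \approx 305.81$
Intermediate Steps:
$T{\left(A,f \right)} = 2 A f$ ($T{\left(A,f \right)} = f 2 A = 2 A f$)
$D = \frac{155}{158}$ ($D = \frac{775}{790} = 775 \cdot \frac{1}{790} = \frac{155}{158} \approx 0.98101$)
$\frac{T{\left(5,30 \right)}}{D} = \frac{2 \cdot 5 \cdot 30}{\frac{155}{158}} = 300 \cdot \frac{158}{155} = \frac{9480}{31}$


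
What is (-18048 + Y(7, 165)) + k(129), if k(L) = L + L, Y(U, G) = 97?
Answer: -17693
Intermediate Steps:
k(L) = 2*L
(-18048 + Y(7, 165)) + k(129) = (-18048 + 97) + 2*129 = -17951 + 258 = -17693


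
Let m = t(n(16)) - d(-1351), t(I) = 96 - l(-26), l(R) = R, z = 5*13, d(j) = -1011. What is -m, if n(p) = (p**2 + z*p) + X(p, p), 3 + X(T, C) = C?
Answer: -1133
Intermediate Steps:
X(T, C) = -3 + C
z = 65
n(p) = -3 + p**2 + 66*p (n(p) = (p**2 + 65*p) + (-3 + p) = -3 + p**2 + 66*p)
t(I) = 122 (t(I) = 96 - 1*(-26) = 96 + 26 = 122)
m = 1133 (m = 122 - 1*(-1011) = 122 + 1011 = 1133)
-m = -1*1133 = -1133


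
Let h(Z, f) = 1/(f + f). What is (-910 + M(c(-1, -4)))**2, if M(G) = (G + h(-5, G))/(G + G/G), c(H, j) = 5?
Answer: 330621489/400 ≈ 8.2655e+5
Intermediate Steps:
h(Z, f) = 1/(2*f)
M(G) = (G + 1/(2*G))/(1 + G) (M(G) = (G + 1/(2*G))/(G + G/G) = (G + 1/(2*G))/(G + 1) = (G + 1/(2*G))/(1 + G))
(-910 + M(c(-1, -4)))**2 = (-910 + (1/2 + 5**2)/(5*(1 + 5)))**2 = (-910 + (1/5)*(1/2 + 25)/6)**2 = (-910 + (1/5)*(1/6)*(51/2))**2 = (-910 + 17/20)**2 = (-18183/20)**2 = 330621489/400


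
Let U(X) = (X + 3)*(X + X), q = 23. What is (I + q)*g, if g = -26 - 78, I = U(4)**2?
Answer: -328536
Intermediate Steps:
U(X) = 2*X*(3 + X) (U(X) = (3 + X)*(2*X) = 2*X*(3 + X))
I = 3136 (I = (2*4*(3 + 4))**2 = (2*4*7)**2 = 56**2 = 3136)
g = -104
(I + q)*g = (3136 + 23)*(-104) = 3159*(-104) = -328536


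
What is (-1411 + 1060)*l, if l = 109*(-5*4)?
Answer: 765180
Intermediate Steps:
l = -2180 (l = 109*(-20) = -2180)
(-1411 + 1060)*l = (-1411 + 1060)*(-2180) = -351*(-2180) = 765180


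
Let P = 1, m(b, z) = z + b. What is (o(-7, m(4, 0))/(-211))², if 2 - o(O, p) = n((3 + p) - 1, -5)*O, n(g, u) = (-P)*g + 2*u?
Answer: 12100/44521 ≈ 0.27178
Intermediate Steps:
m(b, z) = b + z
n(g, u) = -g + 2*u (n(g, u) = (-1*1)*g + 2*u = -g + 2*u)
o(O, p) = 2 - O*(-12 - p) (o(O, p) = 2 - (-((3 + p) - 1) + 2*(-5))*O = 2 - (-(2 + p) - 10)*O = 2 - ((-2 - p) - 10)*O = 2 - (-12 - p)*O = 2 - O*(-12 - p))
(o(-7, m(4, 0))/(-211))² = ((2 - 7*(12 + (4 + 0)))/(-211))² = ((2 - 7*(12 + 4))*(-1/211))² = ((2 - 7*16)*(-1/211))² = ((2 - 112)*(-1/211))² = (-110*(-1/211))² = (110/211)² = 12100/44521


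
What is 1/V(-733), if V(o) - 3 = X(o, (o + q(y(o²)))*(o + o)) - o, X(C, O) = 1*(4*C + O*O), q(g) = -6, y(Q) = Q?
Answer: 1/1173699221680 ≈ 8.5201e-13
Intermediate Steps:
X(C, O) = O² + 4*C (X(C, O) = 1*(4*C + O²) = 1*(O² + 4*C) = O² + 4*C)
V(o) = 3 + 3*o + 4*o²*(-6 + o)² (V(o) = 3 + ((((o - 6)*(o + o))² + 4*o) - o) = 3 + ((((-6 + o)*(2*o))² + 4*o) - o) = 3 + (((2*o*(-6 + o))² + 4*o) - o) = 3 + ((4*o²*(-6 + o)² + 4*o) - o) = 3 + ((4*o + 4*o²*(-6 + o)²) - o) = 3 + (3*o + 4*o²*(-6 + o)²) = 3 + 3*o + 4*o²*(-6 + o)²)
1/V(-733) = 1/(3 + 3*(-733) + 4*(-733)²*(-6 - 733)²) = 1/(3 - 2199 + 4*537289*(-739)²) = 1/(3 - 2199 + 4*537289*546121) = 1/(3 - 2199 + 1173699223876) = 1/1173699221680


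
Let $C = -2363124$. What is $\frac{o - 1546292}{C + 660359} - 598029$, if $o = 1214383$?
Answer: $- \frac{1018302518276}{1702765} \approx -5.9803 \cdot 10^{5}$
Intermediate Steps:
$\frac{o - 1546292}{C + 660359} - 598029 = \frac{1214383 - 1546292}{-2363124 + 660359} - 598029 = - \frac{331909}{-1702765} - 598029 = \left(-331909\right) \left(- \frac{1}{1702765}\right) - 598029 = \frac{331909}{1702765} - 598029 = - \frac{1018302518276}{1702765}$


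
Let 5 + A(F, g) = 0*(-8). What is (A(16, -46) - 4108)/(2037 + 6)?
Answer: -457/227 ≈ -2.0132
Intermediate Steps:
A(F, g) = -5 (A(F, g) = -5 + 0*(-8) = -5 + 0 = -5)
(A(16, -46) - 4108)/(2037 + 6) = (-5 - 4108)/(2037 + 6) = -4113/2043 = -4113*1/2043 = -457/227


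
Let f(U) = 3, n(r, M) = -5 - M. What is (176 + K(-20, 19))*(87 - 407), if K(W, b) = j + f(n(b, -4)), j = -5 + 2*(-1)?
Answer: -55040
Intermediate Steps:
j = -7 (j = -5 - 2 = -7)
K(W, b) = -4 (K(W, b) = -7 + 3 = -4)
(176 + K(-20, 19))*(87 - 407) = (176 - 4)*(87 - 407) = 172*(-320) = -55040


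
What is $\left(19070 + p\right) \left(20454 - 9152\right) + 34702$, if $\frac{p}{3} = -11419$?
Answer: $-171608772$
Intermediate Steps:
$p = -34257$ ($p = 3 \left(-11419\right) = -34257$)
$\left(19070 + p\right) \left(20454 - 9152\right) + 34702 = \left(19070 - 34257\right) \left(20454 - 9152\right) + 34702 = \left(-15187\right) 11302 + 34702 = -171643474 + 34702 = -171608772$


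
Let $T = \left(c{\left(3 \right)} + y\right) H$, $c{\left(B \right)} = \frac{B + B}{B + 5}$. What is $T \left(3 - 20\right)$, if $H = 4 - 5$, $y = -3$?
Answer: $- \frac{153}{4} \approx -38.25$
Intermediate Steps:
$c{\left(B \right)} = \frac{2 B}{5 + B}$
$H = -1$
$T = \frac{9}{4}$ ($T = \left(2 \cdot 3 \frac{1}{5 + 3} - 3\right) \left(-1\right) = \left(2 \cdot 3 \cdot \frac{1}{8} - 3\right) \left(-1\right) = \left(\frac{3}{4} - 3\right) \left(-1\right) = \left(- \frac{9}{4}\right) \left(-1\right) = \frac{9}{4} \approx 2.25$)
$T \left(3 - 20\right) = \frac{9 \left(3 - 20\right)}{4} = \frac{9}{4} \left(-17\right) = - \frac{153}{4}$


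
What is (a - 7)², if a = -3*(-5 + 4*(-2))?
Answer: 1024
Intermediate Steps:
a = 39 (a = -3*(-5 - 8) = -3*(-13) = 39)
(a - 7)² = (39 - 7)² = 32² = 1024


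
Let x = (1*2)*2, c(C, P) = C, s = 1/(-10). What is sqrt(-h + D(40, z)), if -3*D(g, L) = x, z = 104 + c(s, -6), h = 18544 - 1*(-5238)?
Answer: 5*I*sqrt(8562)/3 ≈ 154.22*I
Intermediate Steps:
s = -1/10 ≈ -0.10000
h = 23782 (h = 18544 + 5238 = 23782)
z = 1039/10 (z = 104 - 1/10 = 1039/10 ≈ 103.90)
x = 4 (x = 2*2 = 4)
D(g, L) = -4/3 (D(g, L) = -1/3*4 = -4/3)
sqrt(-h + D(40, z)) = sqrt(-1*23782 - 4/3) = sqrt(-23782 - 4/3) = sqrt(-71350/3) = 5*I*sqrt(8562)/3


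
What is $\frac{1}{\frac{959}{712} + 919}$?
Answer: $\frac{712}{655287} \approx 0.0010865$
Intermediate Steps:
$\frac{1}{\frac{959}{712} + 919} = \frac{1}{\frac{655287}{712}} = \frac{712}{655287}$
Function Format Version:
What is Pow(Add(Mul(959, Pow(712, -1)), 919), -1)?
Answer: Rational(712, 655287) ≈ 0.0010865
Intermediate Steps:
Pow(Add(Mul(959, Pow(712, -1)), 919), -1) = Pow(Add(Mul(959, Rational(1, 712)), 919), -1) = Pow(Add(Rational(959, 712), 919), -1) = Pow(Rational(655287, 712), -1) = Rational(712, 655287)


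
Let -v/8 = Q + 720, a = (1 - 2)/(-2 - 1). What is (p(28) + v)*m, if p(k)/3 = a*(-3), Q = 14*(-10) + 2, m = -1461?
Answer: 6806799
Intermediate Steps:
a = 1/3 (a = -1/(-3) = -1*(-1/3) = 1/3 ≈ 0.33333)
Q = -138 (Q = -140 + 2 = -138)
p(k) = -3 (p(k) = 3*((1/3)*(-3)) = 3*(-1) = -3)
v = -4656 (v = -8*(-138 + 720) = -8*582 = -4656)
(p(28) + v)*m = (-3 - 4656)*(-1461) = -4659*(-1461) = 6806799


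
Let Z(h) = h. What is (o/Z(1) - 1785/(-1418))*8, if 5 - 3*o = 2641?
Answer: -14929972/2127 ≈ -7019.3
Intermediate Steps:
o = -2636/3 (o = 5/3 - ⅓*2641 = 5/3 - 2641/3 = -2636/3 ≈ -878.67)
(o/Z(1) - 1785/(-1418))*8 = (-2636/3/1 - 1785/(-1418))*8 = (-2636/3*1 - 1785*(-1/1418))*8 = (-2636/3 + 1785/1418)*8 = -3732493/4254*8 = -14929972/2127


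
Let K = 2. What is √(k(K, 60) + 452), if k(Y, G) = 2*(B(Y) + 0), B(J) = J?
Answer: 2*√114 ≈ 21.354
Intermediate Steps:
k(Y, G) = 2*Y (k(Y, G) = 2*(Y + 0) = 2*Y)
√(k(K, 60) + 452) = √(2*2 + 452) = √(4 + 452) = √456 = 2*√114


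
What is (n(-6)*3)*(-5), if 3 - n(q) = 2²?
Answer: 15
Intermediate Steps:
n(q) = -1 (n(q) = 3 - 1*2² = 3 - 1*4 = 3 - 4 = -1)
(n(-6)*3)*(-5) = -1*3*(-5) = -3*(-5) = 15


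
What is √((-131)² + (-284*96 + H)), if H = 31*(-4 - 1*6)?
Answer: 3*I*√1157 ≈ 102.04*I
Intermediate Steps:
H = -310 (H = 31*(-4 - 6) = 31*(-10) = -310)
√((-131)² + (-284*96 + H)) = √((-131)² + (-284*96 - 310)) = √(17161 + (-27264 - 310)) = √(17161 - 27574) = √(-10413) = 3*I*√1157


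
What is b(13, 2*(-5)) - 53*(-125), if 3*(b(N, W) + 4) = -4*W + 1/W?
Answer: 66343/10 ≈ 6634.3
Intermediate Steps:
b(N, W) = -4 - 4*W/3 + 1/(3*W) (b(N, W) = -4 + (-4*W + 1/W)/3 = -4 + (1/W - 4*W)/3 = -4 + (-4*W/3 + 1/(3*W)) = -4 - 4*W/3 + 1/(3*W))
b(13, 2*(-5)) - 53*(-125) = (1 - 4*2*(-5)*(3 + 2*(-5)))/(3*((2*(-5)))) - 53*(-125) = (⅓)*(1 - 4*(-10)*(3 - 10))/(-10) + 6625 = (⅓)*(-⅒)*(1 - 4*(-10)*(-7)) + 6625 = (⅓)*(-⅒)*(1 - 280) + 6625 = (⅓)*(-⅒)*(-279) + 6625 = 93/10 + 6625 = 66343/10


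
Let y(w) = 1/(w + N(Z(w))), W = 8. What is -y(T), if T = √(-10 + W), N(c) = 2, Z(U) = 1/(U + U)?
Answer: I/(√2 - 2*I) ≈ -0.33333 + 0.2357*I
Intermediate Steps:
Z(U) = 1/(2*U)
T = I*√2 (T = √(-10 + 8) = √(-2) = I*√2 ≈ 1.4142*I)
y(w) = 1/(2 + w) (y(w) = 1/(w + 2) = 1/(2 + w))
-y(T) = -1/(2 + I*√2)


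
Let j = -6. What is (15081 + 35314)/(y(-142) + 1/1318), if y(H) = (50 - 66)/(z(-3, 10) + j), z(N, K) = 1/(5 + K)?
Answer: 5911434290/316409 ≈ 18683.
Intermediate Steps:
y(H) = 240/89 (y(H) = (50 - 66)/(1/(5 + 10) - 6) = -16/(1/15 - 6) = -16/(-89/15) = -16*(-15/89) = 240/89)
(15081 + 35314)/(y(-142) + 1/1318) = (15081 + 35314)/(240/89 + 1/1318) = 50395/(240/89 + 1/1318) = 50395/(316409/117302) = 50395*(117302/316409) = 5911434290/316409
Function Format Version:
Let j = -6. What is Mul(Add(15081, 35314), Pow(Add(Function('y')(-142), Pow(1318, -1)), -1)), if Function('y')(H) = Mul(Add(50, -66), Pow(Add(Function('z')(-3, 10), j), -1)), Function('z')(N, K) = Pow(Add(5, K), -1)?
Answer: Rational(5911434290, 316409) ≈ 18683.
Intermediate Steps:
Function('y')(H) = Rational(240, 89) (Function('y')(H) = Mul(Add(50, -66), Pow(Add(Pow(Add(5, 10), -1), -6), -1)) = Mul(-16, Pow(Add(Pow(15, -1), -6), -1)) = Mul(-16, Pow(Add(Rational(1, 15), -6), -1)) = Mul(-16, Pow(Rational(-89, 15), -1)) = Mul(-16, Rational(-15, 89)) = Rational(240, 89))
Mul(Add(15081, 35314), Pow(Add(Function('y')(-142), Pow(1318, -1)), -1)) = Mul(Add(15081, 35314), Pow(Add(Rational(240, 89), Pow(1318, -1)), -1)) = Mul(50395, Pow(Add(Rational(240, 89), Rational(1, 1318)), -1)) = Mul(50395, Pow(Rational(316409, 117302), -1)) = Mul(50395, Rational(117302, 316409)) = Rational(5911434290, 316409)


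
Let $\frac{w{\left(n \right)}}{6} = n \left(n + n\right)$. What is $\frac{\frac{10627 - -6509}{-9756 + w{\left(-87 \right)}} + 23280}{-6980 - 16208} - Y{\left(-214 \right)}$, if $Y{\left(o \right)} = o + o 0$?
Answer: $\frac{2780629857}{13054844} \approx 213.0$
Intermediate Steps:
$w{\left(n \right)} = 12 n^{2}$ ($w{\left(n \right)} = 6 n \left(n + n\right) = 6 n 2 n = 6 \cdot 2 n^{2} = 12 n^{2}$)
$Y{\left(o \right)} = o$ ($Y{\left(o \right)} = o + 0 = o$)
$\frac{\frac{10627 - -6509}{-9756 + w{\left(-87 \right)}} + 23280}{-6980 - 16208} - Y{\left(-214 \right)} = \frac{\frac{10627 - -6509}{-9756 + 12 \left(-87\right)^{2}} + 23280}{-6980 - 16208} - -214 = \frac{\frac{10627 + 6509}{-9756 + 12 \cdot 7569} + 23280}{-23188} + 214 = \left(\frac{17136}{-9756 + 90828} + 23280\right) \left(- \frac{1}{23188}\right) + 214 = \left(\frac{17136}{81072} + 23280\right) \left(- \frac{1}{23188}\right) + 214 = \left(17136 \cdot \frac{1}{81072} + 23280\right) \left(- \frac{1}{23188}\right) + 214 = \left(\frac{119}{563} + 23280\right) \left(- \frac{1}{23188}\right) + 214 = \frac{13106759}{563} \left(- \frac{1}{23188}\right) + 214 = - \frac{13106759}{13054844} + 214 = \frac{2780629857}{13054844}$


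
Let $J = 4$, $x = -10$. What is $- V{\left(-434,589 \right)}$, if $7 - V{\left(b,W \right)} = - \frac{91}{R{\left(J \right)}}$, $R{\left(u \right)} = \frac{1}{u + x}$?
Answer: $539$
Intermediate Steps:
$R{\left(u \right)} = \frac{1}{-10 + u}$ ($R{\left(u \right)} = \frac{1}{u - 10} = \frac{1}{-10 + u}$)
$V{\left(b,W \right)} = -539$ ($V{\left(b,W \right)} = 7 - - \frac{91}{\frac{1}{-10 + 4}} = 7 - - \frac{91}{\frac{1}{-6}} = 7 - - \frac{91}{- \frac{1}{6}} = 7 - \left(-91\right) \left(-6\right) = 7 - 546 = -539$)
$- V{\left(-434,589 \right)} = \left(-1\right) \left(-539\right) = 539$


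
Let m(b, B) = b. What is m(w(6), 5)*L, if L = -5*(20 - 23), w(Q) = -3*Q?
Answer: -270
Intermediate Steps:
L = 15 (L = -5*(-3) = 15)
m(w(6), 5)*L = -3*6*15 = -18*15 = -270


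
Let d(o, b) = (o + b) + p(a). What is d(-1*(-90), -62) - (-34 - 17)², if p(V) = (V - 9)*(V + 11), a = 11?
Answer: -2529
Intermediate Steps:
p(V) = (-9 + V)*(11 + V)
d(o, b) = 44 + b + o (d(o, b) = (o + b) + (-99 + 11² + 2*11) = (b + o) + (-99 + 121 + 22) = (b + o) + 44 = 44 + b + o)
d(-1*(-90), -62) - (-34 - 17)² = (44 - 62 - 1*(-90)) - (-34 - 17)² = (44 - 62 + 90) - 1*(-51)² = 72 - 1*2601 = 72 - 2601 = -2529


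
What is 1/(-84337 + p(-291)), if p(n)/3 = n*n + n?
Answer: 1/168833 ≈ 5.9230e-6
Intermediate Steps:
p(n) = 3*n + 3*n**2 (p(n) = 3*(n*n + n) = 3*(n**2 + n) = 3*(n + n**2) = 3*n + 3*n**2)
1/(-84337 + p(-291)) = 1/(-84337 + 3*(-291)*(1 - 291)) = 1/(-84337 + 3*(-291)*(-290)) = 1/(-84337 + 253170) = 1/168833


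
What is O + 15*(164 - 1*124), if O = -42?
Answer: 558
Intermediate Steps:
O + 15*(164 - 1*124) = -42 + 15*(164 - 1*124) = -42 + 15*(164 - 124) = -42 + 15*40 = -42 + 600 = 558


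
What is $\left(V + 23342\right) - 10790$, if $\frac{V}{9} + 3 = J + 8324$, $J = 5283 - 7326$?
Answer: $69054$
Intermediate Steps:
$J = -2043$ ($J = 5283 - 7326 = -2043$)
$V = 56502$ ($V = -27 + 9 \left(-2043 + 8324\right) = -27 + 9 \cdot 6281 = -27 + 56529 = 56502$)
$\left(V + 23342\right) - 10790 = \left(56502 + 23342\right) - 10790 = 79844 - 10790 = 69054$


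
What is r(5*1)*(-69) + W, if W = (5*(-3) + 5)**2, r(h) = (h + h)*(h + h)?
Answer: -6800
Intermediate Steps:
r(h) = 4*h**2 (r(h) = (2*h)*(2*h) = 4*h**2)
W = 100 (W = (-15 + 5)**2 = (-10)**2 = 100)
r(5*1)*(-69) + W = (4*(5*1)**2)*(-69) + 100 = (4*5**2)*(-69) + 100 = (4*25)*(-69) + 100 = 100*(-69) + 100 = -6900 + 100 = -6800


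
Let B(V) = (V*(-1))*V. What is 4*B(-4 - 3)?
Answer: -196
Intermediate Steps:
B(V) = -V² (B(V) = (-V)*V = -V²)
4*B(-4 - 3) = 4*(-(-4 - 3)²) = 4*(-1*(-7)²) = 4*(-1*49) = 4*(-49) = -196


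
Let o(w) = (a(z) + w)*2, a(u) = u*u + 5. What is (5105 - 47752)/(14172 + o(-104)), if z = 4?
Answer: -42647/14006 ≈ -3.0449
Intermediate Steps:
a(u) = 5 + u² (a(u) = u² + 5 = 5 + u²)
o(w) = 42 + 2*w (o(w) = ((5 + 4²) + w)*2 = ((5 + 16) + w)*2 = (21 + w)*2 = 42 + 2*w)
(5105 - 47752)/(14172 + o(-104)) = (5105 - 47752)/(14172 + (42 + 2*(-104))) = -42647/(14172 + (42 - 208)) = -42647/(14172 - 166) = -42647/14006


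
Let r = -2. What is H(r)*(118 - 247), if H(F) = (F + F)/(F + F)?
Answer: -129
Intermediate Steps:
H(F) = 1 (H(F) = (2*F)/((2*F)) = (2*F)*(1/(2*F)) = 1)
H(r)*(118 - 247) = 1*(118 - 247) = 1*(-129) = -129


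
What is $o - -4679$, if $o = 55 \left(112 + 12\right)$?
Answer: $11499$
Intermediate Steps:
$o = 6820$ ($o = 55 \cdot 124 = 6820$)
$o - -4679 = 6820 - -4679 = 6820 + 4679 = 11499$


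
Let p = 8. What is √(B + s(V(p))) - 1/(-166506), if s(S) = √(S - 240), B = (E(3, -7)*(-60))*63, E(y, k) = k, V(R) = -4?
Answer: 1/166506 + √(26460 + 2*I*√61) ≈ 162.67 + 0.048014*I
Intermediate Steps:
B = 26460 (B = -7*(-60)*63 = 420*63 = 26460)
s(S) = √(-240 + S)
√(B + s(V(p))) - 1/(-166506) = √(26460 + √(-240 - 4)) - 1/(-166506) = √(26460 + √(-244)) - 1*(-1/166506) = √(26460 + 2*I*√61) + 1/166506 = 1/166506 + √(26460 + 2*I*√61)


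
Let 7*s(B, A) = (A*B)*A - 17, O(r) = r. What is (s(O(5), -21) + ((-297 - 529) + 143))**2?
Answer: 6723649/49 ≈ 1.3722e+5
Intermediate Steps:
s(B, A) = -17/7 + B*A**2/7 (s(B, A) = ((A*B)*A - 17)/7 = (B*A**2 - 17)/7 = (-17 + B*A**2)/7 = -17/7 + B*A**2/7)
(s(O(5), -21) + ((-297 - 529) + 143))**2 = ((-17/7 + (1/7)*5*(-21)**2) + ((-297 - 529) + 143))**2 = ((-17/7 + (1/7)*5*441) + (-826 + 143))**2 = ((-17/7 + 315) - 683)**2 = (2188/7 - 683)**2 = (-2593/7)**2 = 6723649/49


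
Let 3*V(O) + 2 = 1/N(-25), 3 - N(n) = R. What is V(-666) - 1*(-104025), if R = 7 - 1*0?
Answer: 416097/4 ≈ 1.0402e+5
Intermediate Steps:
R = 7 (R = 7 + 0 = 7)
N(n) = -4 (N(n) = 3 - 1*7 = 3 - 7 = -4)
V(O) = -3/4 (V(O) = -2/3 + (1/3)/(-4) = -2/3 + (1/3)*(-1/4) = -2/3 - 1/12 = -3/4)
V(-666) - 1*(-104025) = -3/4 - 1*(-104025) = -3/4 + 104025 = 416097/4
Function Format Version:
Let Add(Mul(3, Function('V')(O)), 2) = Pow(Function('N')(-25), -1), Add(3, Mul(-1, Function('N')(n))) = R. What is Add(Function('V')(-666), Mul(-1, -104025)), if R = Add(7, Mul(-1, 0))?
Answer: Rational(416097, 4) ≈ 1.0402e+5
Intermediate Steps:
R = 7 (R = Add(7, 0) = 7)
Function('N')(n) = -4 (Function('N')(n) = Add(3, Mul(-1, 7)) = Add(3, -7) = -4)
Function('V')(O) = Rational(-3, 4) (Function('V')(O) = Add(Rational(-2, 3), Mul(Rational(1, 3), Pow(-4, -1))) = Add(Rational(-2, 3), Mul(Rational(1, 3), Rational(-1, 4))) = Add(Rational(-2, 3), Rational(-1, 12)) = Rational(-3, 4))
Add(Function('V')(-666), Mul(-1, -104025)) = Add(Rational(-3, 4), Mul(-1, -104025)) = Add(Rational(-3, 4), 104025) = Rational(416097, 4)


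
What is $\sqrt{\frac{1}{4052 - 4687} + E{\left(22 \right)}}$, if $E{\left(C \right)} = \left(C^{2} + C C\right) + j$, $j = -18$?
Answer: $\frac{\sqrt{383063115}}{635} \approx 30.822$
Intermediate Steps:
$E{\left(C \right)} = -18 + 2 C^{2}$ ($E{\left(C \right)} = \left(C^{2} + C C\right) - 18 = \left(C^{2} + C^{2}\right) - 18 = 2 C^{2} - 18 = -18 + 2 C^{2}$)
$\sqrt{\frac{1}{4052 - 4687} + E{\left(22 \right)}} = \sqrt{\frac{1}{4052 - 4687} - \left(18 - 2 \cdot 22^{2}\right)} = \sqrt{\frac{1}{-635} + \left(-18 + 2 \cdot 484\right)} = \sqrt{- \frac{1}{635} + \left(-18 + 968\right)} = \sqrt{- \frac{1}{635} + 950} = \sqrt{\frac{603249}{635}} = \frac{\sqrt{383063115}}{635}$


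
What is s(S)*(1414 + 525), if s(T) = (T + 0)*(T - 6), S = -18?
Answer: 837648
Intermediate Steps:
s(T) = T*(-6 + T)
s(S)*(1414 + 525) = (-18*(-6 - 18))*(1414 + 525) = -18*(-24)*1939 = 432*1939 = 837648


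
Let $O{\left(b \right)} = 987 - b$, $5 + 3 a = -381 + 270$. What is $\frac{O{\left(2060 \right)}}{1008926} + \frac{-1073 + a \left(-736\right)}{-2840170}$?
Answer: $- \frac{23008210153}{2149141018065} \approx -0.010706$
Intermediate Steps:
$a = - \frac{116}{3}$ ($a = - \frac{5}{3} + \frac{-381 + 270}{3} = - \frac{5}{3} + \frac{1}{3} \left(-111\right) = - \frac{5}{3} - 37 = - \frac{116}{3} \approx -38.667$)
$\frac{O{\left(2060 \right)}}{1008926} + \frac{-1073 + a \left(-736\right)}{-2840170} = \frac{987 - 2060}{1008926} + \frac{-1073 - - \frac{85376}{3}}{-2840170} = \left(987 - 2060\right) \frac{1}{1008926} + \left(-1073 + \frac{85376}{3}\right) \left(- \frac{1}{2840170}\right) = \left(-1073\right) \frac{1}{1008926} + \frac{82157}{3} \left(- \frac{1}{2840170}\right) = - \frac{1073}{1008926} - \frac{82157}{8520510} = - \frac{23008210153}{2149141018065}$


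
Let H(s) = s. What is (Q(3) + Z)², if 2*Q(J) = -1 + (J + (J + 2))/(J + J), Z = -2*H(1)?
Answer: 121/36 ≈ 3.3611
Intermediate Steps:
Z = -2 (Z = -2*1 = -2)
Q(J) = -½ + (2 + 2*J)/(4*J) (Q(J) = (-1 + (J + (J + 2))/(J + J))/2 = (-1 + (J + (2 + J))/((2*J)))/2 = (-1 + (2 + 2*J)*(1/(2*J)))/2 = (-1 + (2 + 2*J)/(2*J))/2 = -½ + (2 + 2*J)/(4*J))
(Q(3) + Z)² = ((½)/3 - 2)² = ((½)*(⅓) - 2)² = (⅙ - 2)² = (-11/6)² = 121/36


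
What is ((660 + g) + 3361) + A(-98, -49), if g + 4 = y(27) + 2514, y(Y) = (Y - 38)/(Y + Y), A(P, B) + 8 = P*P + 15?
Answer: 871657/54 ≈ 16142.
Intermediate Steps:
A(P, B) = 7 + P² (A(P, B) = -8 + (P*P + 15) = -8 + (P² + 15) = -8 + (15 + P²) = 7 + P²)
y(Y) = (-38 + Y)/(2*Y) (y(Y) = (-38 + Y)/((2*Y)) = (-38 + Y)*(1/(2*Y)) = (-38 + Y)/(2*Y))
g = 135529/54 (g = -4 + ((½)*(-38 + 27)/27 + 2514) = -4 + ((½)*(1/27)*(-11) + 2514) = -4 + (-11/54 + 2514) = -4 + 135745/54 = 135529/54 ≈ 2509.8)
((660 + g) + 3361) + A(-98, -49) = ((660 + 135529/54) + 3361) + (7 + (-98)²) = (171169/54 + 3361) + (7 + 9604) = 352663/54 + 9611 = 871657/54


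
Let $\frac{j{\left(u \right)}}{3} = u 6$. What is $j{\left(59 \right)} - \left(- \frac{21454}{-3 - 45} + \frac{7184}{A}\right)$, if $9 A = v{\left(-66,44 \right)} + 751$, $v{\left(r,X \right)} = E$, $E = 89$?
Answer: $\frac{451979}{840} \approx 538.07$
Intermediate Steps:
$v{\left(r,X \right)} = 89$
$j{\left(u \right)} = 18 u$ ($j{\left(u \right)} = 3 u 6 = 3 \cdot 6 u = 18 u$)
$A = \frac{280}{3}$ ($A = \frac{89 + 751}{9} = \frac{1}{9} \cdot 840 = \frac{280}{3} \approx 93.333$)
$j{\left(59 \right)} - \left(- \frac{21454}{-3 - 45} + \frac{7184}{A}\right) = 18 \cdot 59 - \left(- \frac{21454}{-3 - 45} + \frac{7184}{\frac{280}{3}}\right) = 1062 - \left(- \frac{21454}{-48} + 7184 \cdot \frac{3}{280}\right) = 1062 - \left(\left(-21454\right) \left(- \frac{1}{48}\right) + \frac{2694}{35}\right) = 1062 - \left(\frac{10727}{24} + \frac{2694}{35}\right) = 1062 - \frac{440101}{840} = \frac{451979}{840}$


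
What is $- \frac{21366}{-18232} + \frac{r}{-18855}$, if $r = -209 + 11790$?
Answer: $\frac{95855569}{171882180} \approx 0.55768$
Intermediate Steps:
$r = 11581$
$- \frac{21366}{-18232} + \frac{r}{-18855} = - \frac{21366}{-18232} + \frac{11581}{-18855} = \left(-21366\right) \left(- \frac{1}{18232}\right) + 11581 \left(- \frac{1}{18855}\right) = \frac{10683}{9116} - \frac{11581}{18855} = \frac{95855569}{171882180}$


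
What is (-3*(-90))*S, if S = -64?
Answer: -17280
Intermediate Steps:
(-3*(-90))*S = -3*(-90)*(-64) = 270*(-64) = -17280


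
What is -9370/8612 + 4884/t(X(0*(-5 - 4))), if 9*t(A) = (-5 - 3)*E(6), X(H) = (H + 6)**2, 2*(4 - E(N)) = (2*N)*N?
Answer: 23509397/137792 ≈ 170.61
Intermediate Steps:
E(N) = 4 - N**2 (E(N) = 4 - 2*N*N/2 = 4 - N**2)
X(H) = (6 + H)**2
t(A) = 256/9 (t(A) = ((-5 - 3)*(4 - 1*6**2))/9 = (-8*(4 - 1*36))/9 = (-8*(4 - 36))/9 = (-8*(-32))/9 = (1/9)*256 = 256/9)
-9370/8612 + 4884/t(X(0*(-5 - 4))) = -9370/8612 + 4884/(256/9) = -9370*1/8612 + 4884*(9/256) = -4685/4306 + 10989/64 = 23509397/137792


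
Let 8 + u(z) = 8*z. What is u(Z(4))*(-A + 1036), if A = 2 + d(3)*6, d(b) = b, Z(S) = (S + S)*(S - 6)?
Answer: -138176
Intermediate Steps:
Z(S) = 2*S*(-6 + S) (Z(S) = (2*S)*(-6 + S) = 2*S*(-6 + S))
u(z) = -8 + 8*z
A = 20 (A = 2 + 3*6 = 2 + 18 = 20)
u(Z(4))*(-A + 1036) = (-8 + 8*(2*4*(-6 + 4)))*(-1*20 + 1036) = (-8 + 8*(2*4*(-2)))*(-20 + 1036) = (-8 + 8*(-16))*1016 = (-8 - 128)*1016 = -136*1016 = -138176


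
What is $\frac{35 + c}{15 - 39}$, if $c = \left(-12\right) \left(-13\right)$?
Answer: $- \frac{191}{24} \approx -7.9583$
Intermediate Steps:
$c = 156$
$\frac{35 + c}{15 - 39} = \frac{35 + 156}{15 - 39} = \frac{1}{-24} \cdot 191 = \left(- \frac{1}{24}\right) 191 = - \frac{191}{24}$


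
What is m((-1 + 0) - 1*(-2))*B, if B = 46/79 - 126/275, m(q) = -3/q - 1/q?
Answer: -10784/21725 ≈ -0.49639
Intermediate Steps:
m(q) = -4/q
B = 2696/21725 (B = 46*(1/79) - 126*1/275 = 46/79 - 126/275 = 2696/21725 ≈ 0.12410)
m((-1 + 0) - 1*(-2))*B = -4/((-1 + 0) - 1*(-2))*(2696/21725) = -4/(-1 + 2)*(2696/21725) = -4/1*(2696/21725) = -4*1*(2696/21725) = -4*2696/21725 = -10784/21725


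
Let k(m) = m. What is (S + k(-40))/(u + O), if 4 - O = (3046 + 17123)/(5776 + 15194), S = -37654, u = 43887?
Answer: -87827020/102263789 ≈ -0.85883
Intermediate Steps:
O = 7079/2330 (O = 4 - (3046 + 17123)/(5776 + 15194) = 4 - 20169/20970 = 4 - 1*2241/2330 = 4 - 2241/2330 = 7079/2330 ≈ 3.0382)
(S + k(-40))/(u + O) = (-37654 - 40)/(43887 + 7079/2330) = -37694/102263789/2330 = -37694*2330/102263789 = -87827020/102263789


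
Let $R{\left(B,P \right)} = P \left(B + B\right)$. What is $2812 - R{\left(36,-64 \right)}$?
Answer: $7420$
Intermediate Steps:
$R{\left(B,P \right)} = 2 B P$ ($R{\left(B,P \right)} = P 2 B = 2 B P$)
$2812 - R{\left(36,-64 \right)} = 2812 - 2 \cdot 36 \left(-64\right) = 2812 - -4608 = 2812 + 4608 = 7420$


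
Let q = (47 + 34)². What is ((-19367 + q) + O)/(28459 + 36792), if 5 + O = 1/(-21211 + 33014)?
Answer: -151208232/770157553 ≈ -0.19633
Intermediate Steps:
O = -59014/11803 (O = -5 + 1/(-21211 + 33014) = -5 + 1/11803 = -59014/11803 ≈ -4.9999)
q = 6561 (q = 81² = 6561)
((-19367 + q) + O)/(28459 + 36792) = ((-19367 + 6561) - 59014/11803)/(28459 + 36792) = (-12806 - 59014/11803)/65251 = -151208232/11803*1/65251 = -151208232/770157553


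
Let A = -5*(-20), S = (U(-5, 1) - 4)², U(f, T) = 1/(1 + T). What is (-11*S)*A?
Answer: -13475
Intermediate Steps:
S = 49/4 (S = (1/(1 + 1) - 4)² = (1/2 - 4)² = (½ - 4)² = (-7/2)² = 49/4 ≈ 12.250)
A = 100
(-11*S)*A = -11*49/4*100 = -539/4*100 = -13475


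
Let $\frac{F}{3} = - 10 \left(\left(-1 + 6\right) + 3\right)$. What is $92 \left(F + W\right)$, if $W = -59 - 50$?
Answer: $-32108$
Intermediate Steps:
$W = -109$
$F = -240$ ($F = 3 \left(- 10 \left(\left(-1 + 6\right) + 3\right)\right) = 3 \left(- 10 \left(5 + 3\right)\right) = 3 \left(\left(-10\right) 8\right) = 3 \left(-80\right) = -240$)
$92 \left(F + W\right) = 92 \left(-240 - 109\right) = 92 \left(-349\right) = -32108$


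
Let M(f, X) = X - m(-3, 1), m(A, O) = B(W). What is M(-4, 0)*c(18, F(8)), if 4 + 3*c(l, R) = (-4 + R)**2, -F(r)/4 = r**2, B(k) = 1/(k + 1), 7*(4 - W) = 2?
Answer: -157724/33 ≈ -4779.5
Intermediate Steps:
W = 26/7 (W = 4 - 1/7*2 = 4 - 2/7 = 26/7 ≈ 3.7143)
B(k) = 1/(1 + k)
m(A, O) = 7/33 (m(A, O) = 1/(1 + 26/7) = 1/(33/7) = 7/33)
M(f, X) = -7/33 + X (M(f, X) = X - 1*7/33 = X - 7/33 = -7/33 + X)
F(r) = -4*r**2
c(l, R) = -4/3 + (-4 + R)**2/3
M(-4, 0)*c(18, F(8)) = (-7/33 + 0)*(-4/3 + (-4 - 4*8**2)**2/3) = -7*(-4/3 + (-4 - 4*64)**2/3)/33 = -7*(-4/3 + (-4 - 256)**2/3)/33 = -7*(-4/3 + (1/3)*(-260)**2)/33 = -7*(-4/3 + (1/3)*67600)/33 = -7*(-4/3 + 67600/3)/33 = -7/33*22532 = -157724/33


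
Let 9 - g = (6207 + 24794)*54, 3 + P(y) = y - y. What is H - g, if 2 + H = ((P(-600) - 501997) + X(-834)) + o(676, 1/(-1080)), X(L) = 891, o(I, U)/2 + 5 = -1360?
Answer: 1170204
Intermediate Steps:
o(I, U) = -2730 (o(I, U) = -10 + 2*(-1360) = -10 - 2720 = -2730)
P(y) = -3 (P(y) = -3 + (y - y) = -3 + 0 = -3)
g = -1674045 (g = 9 - (6207 + 24794)*54 = 9 - 31001*54 = 9 - 1*1674054 = 9 - 1674054 = -1674045)
H = -503841 (H = -2 + (((-3 - 501997) + 891) - 2730) = -2 + ((-502000 + 891) - 2730) = -2 + (-501109 - 2730) = -2 - 503839 = -503841)
H - g = -503841 - 1*(-1674045) = -503841 + 1674045 = 1170204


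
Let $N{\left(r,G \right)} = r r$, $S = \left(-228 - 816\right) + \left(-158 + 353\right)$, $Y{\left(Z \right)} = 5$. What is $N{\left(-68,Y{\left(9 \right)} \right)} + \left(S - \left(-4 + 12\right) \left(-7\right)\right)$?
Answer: $3831$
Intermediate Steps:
$S = -849$ ($S = -1044 + 195 = -849$)
$N{\left(r,G \right)} = r^{2}$
$N{\left(-68,Y{\left(9 \right)} \right)} + \left(S - \left(-4 + 12\right) \left(-7\right)\right) = \left(-68\right)^{2} - \left(849 + \left(-4 + 12\right) \left(-7\right)\right) = 4624 - \left(849 + 8 \left(-7\right)\right) = 4624 - 793 = 3831$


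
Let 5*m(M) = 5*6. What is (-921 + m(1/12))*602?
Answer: -550830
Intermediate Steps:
m(M) = 6 (m(M) = (5*6)/5 = (1/5)*30 = 6)
(-921 + m(1/12))*602 = (-921 + 6)*602 = -915*602 = -550830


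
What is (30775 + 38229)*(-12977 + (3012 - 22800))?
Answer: -2260916060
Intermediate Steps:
(30775 + 38229)*(-12977 + (3012 - 22800)) = 69004*(-12977 - 19788) = 69004*(-32765) = -2260916060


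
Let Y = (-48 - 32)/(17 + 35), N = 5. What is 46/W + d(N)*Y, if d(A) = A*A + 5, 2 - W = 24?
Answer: -6899/143 ≈ -48.245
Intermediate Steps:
Y = -20/13 (Y = -80/52 = -80*1/52 = -20/13 ≈ -1.5385)
W = -22 (W = 2 - 1*24 = 2 - 24 = -22)
d(A) = 5 + A**2 (d(A) = A**2 + 5 = 5 + A**2)
46/W + d(N)*Y = 46/(-22) + (5 + 5**2)*(-20/13) = 46*(-1/22) + (5 + 25)*(-20/13) = -23/11 + 30*(-20/13) = -23/11 - 600/13 = -6899/143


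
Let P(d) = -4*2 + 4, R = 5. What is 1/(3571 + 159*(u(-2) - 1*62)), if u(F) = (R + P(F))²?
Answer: -1/6128 ≈ -0.00016319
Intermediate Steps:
P(d) = -4 (P(d) = -8 + 4 = -4)
u(F) = 1 (u(F) = (5 - 4)² = 1² = 1)
1/(3571 + 159*(u(-2) - 1*62)) = 1/(3571 + 159*(1 - 1*62)) = 1/(3571 + 159*(1 - 62)) = 1/(3571 + 159*(-61)) = 1/(3571 - 9699) = 1/(-6128) = -1/6128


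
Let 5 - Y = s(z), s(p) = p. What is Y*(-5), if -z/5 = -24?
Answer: 575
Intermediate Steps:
z = 120 (z = -5*(-24) = 120)
Y = -115 (Y = 5 - 1*120 = 5 - 120 = -115)
Y*(-5) = -115*(-5) = 575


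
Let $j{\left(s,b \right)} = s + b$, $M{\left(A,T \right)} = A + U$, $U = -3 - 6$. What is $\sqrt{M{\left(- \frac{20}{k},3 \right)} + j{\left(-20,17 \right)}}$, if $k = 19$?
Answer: $\frac{2 i \sqrt{1178}}{19} \approx 3.6128 i$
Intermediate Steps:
$U = -9$ ($U = -3 - 6 = -9$)
$M{\left(A,T \right)} = -9 + A$ ($M{\left(A,T \right)} = A - 9 = -9 + A$)
$j{\left(s,b \right)} = b + s$
$\sqrt{M{\left(- \frac{20}{k},3 \right)} + j{\left(-20,17 \right)}} = \sqrt{\left(-9 - \frac{20}{19}\right) + \left(17 - 20\right)} = \sqrt{\left(-9 - \frac{20}{19}\right) - 3} = \sqrt{- \frac{191}{19} - 3} = \sqrt{- \frac{248}{19}} = \frac{2 i \sqrt{1178}}{19}$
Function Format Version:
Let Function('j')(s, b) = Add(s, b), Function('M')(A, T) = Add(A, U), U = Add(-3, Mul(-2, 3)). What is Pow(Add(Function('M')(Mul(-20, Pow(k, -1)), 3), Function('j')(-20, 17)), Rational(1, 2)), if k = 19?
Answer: Mul(Rational(2, 19), I, Pow(1178, Rational(1, 2))) ≈ Mul(3.6128, I)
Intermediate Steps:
U = -9 (U = Add(-3, -6) = -9)
Function('M')(A, T) = Add(-9, A) (Function('M')(A, T) = Add(A, -9) = Add(-9, A))
Function('j')(s, b) = Add(b, s)
Pow(Add(Function('M')(Mul(-20, Pow(k, -1)), 3), Function('j')(-20, 17)), Rational(1, 2)) = Pow(Add(Add(-9, Mul(-20, Pow(19, -1))), Add(17, -20)), Rational(1, 2)) = Pow(Add(Add(-9, Mul(-20, Rational(1, 19))), -3), Rational(1, 2)) = Pow(Add(Add(-9, Rational(-20, 19)), -3), Rational(1, 2)) = Pow(Add(Rational(-191, 19), -3), Rational(1, 2)) = Pow(Rational(-248, 19), Rational(1, 2)) = Mul(Rational(2, 19), I, Pow(1178, Rational(1, 2)))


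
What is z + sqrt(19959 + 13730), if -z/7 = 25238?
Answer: -176666 + sqrt(33689) ≈ -1.7648e+5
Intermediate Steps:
z = -176666 (z = -7*25238 = -176666)
z + sqrt(19959 + 13730) = -176666 + sqrt(19959 + 13730) = -176666 + sqrt(33689)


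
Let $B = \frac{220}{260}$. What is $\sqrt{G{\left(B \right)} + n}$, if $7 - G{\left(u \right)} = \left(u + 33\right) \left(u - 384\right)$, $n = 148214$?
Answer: $\frac{\sqrt{27240989}}{13} \approx 401.48$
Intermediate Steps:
$B = \frac{11}{13}$ ($B = 220 \cdot \frac{1}{260} = \frac{11}{13} \approx 0.84615$)
$G{\left(u \right)} = 7 - \left(-384 + u\right) \left(33 + u\right)$ ($G{\left(u \right)} = 7 - \left(u + 33\right) \left(u - 384\right) = 7 - \left(33 + u\right) \left(-384 + u\right) = 7 - \left(-384 + u\right) \left(33 + u\right)$)
$\sqrt{G{\left(B \right)} + n} = \sqrt{\left(12679 - \left(\frac{11}{13}\right)^{2} + 351 \cdot \frac{11}{13}\right) + 148214} = \sqrt{\left(12679 - \frac{121}{169} + 297\right) + 148214} = \sqrt{\frac{2192823}{169} + 148214} = \sqrt{\frac{27240989}{169}} = \frac{\sqrt{27240989}}{13}$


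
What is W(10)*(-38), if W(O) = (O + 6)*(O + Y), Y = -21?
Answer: 6688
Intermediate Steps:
W(O) = (-21 + O)*(6 + O) (W(O) = (O + 6)*(O - 21) = (6 + O)*(-21 + O) = (-21 + O)*(6 + O))
W(10)*(-38) = (-126 + 10**2 - 15*10)*(-38) = (-126 + 100 - 150)*(-38) = -176*(-38) = 6688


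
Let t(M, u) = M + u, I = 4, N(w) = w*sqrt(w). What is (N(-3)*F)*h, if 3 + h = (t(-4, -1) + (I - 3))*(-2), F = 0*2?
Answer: 0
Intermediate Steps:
N(w) = w**(3/2)
F = 0
h = 5 (h = -3 + ((-4 - 1) + (4 - 3))*(-2) = -3 + (-5 + 1)*(-2) = -3 - 4*(-2) = -3 + 8 = 5)
(N(-3)*F)*h = ((-3)**(3/2)*0)*5 = (-3*I*sqrt(3)*0)*5 = 0*5 = 0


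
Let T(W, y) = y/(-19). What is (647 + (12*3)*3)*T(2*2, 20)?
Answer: -15100/19 ≈ -794.74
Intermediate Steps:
T(W, y) = -y/19 (T(W, y) = y*(-1/19) = -y/19)
(647 + (12*3)*3)*T(2*2, 20) = (647 + (12*3)*3)*(-1/19*20) = (647 + 36*3)*(-20/19) = (647 + 108)*(-20/19) = 755*(-20/19) = -15100/19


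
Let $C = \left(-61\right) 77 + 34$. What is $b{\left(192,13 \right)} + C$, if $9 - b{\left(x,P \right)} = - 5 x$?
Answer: $-3694$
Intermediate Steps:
$b{\left(x,P \right)} = 9 + 5 x$ ($b{\left(x,P \right)} = 9 - - 5 x = 9 + 5 x$)
$C = -4663$ ($C = -4697 + 34 = -4663$)
$b{\left(192,13 \right)} + C = \left(9 + 5 \cdot 192\right) - 4663 = \left(9 + 960\right) - 4663 = 969 - 4663 = -3694$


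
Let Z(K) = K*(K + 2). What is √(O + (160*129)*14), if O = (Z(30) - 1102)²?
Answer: 2*√77281 ≈ 555.99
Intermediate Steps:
Z(K) = K*(2 + K)
O = 20164 (O = (30*(2 + 30) - 1102)² = (30*32 - 1102)² = (960 - 1102)² = (-142)² = 20164)
√(O + (160*129)*14) = √(20164 + (160*129)*14) = √(20164 + 20640*14) = √(20164 + 288960) = √309124 = 2*√77281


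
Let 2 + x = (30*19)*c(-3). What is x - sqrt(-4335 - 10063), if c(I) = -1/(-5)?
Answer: 112 - I*sqrt(14398) ≈ 112.0 - 119.99*I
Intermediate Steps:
c(I) = 1/5 (c(I) = -1*(-1/5) = 1/5)
x = 112 (x = -2 + (30*19)*(1/5) = -2 + 570*(1/5) = -2 + 114 = 112)
x - sqrt(-4335 - 10063) = 112 - sqrt(-4335 - 10063) = 112 - sqrt(-14398) = 112 - I*sqrt(14398)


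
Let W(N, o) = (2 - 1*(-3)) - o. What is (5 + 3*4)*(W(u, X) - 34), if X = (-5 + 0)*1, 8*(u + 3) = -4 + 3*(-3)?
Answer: -408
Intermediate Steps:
u = -37/8 (u = -3 + (-4 + 3*(-3))/8 = -3 + (-4 - 9)/8 = -3 + (1/8)*(-13) = -3 - 13/8 = -37/8 ≈ -4.6250)
X = -5 (X = -5*1 = -5)
W(N, o) = 5 - o (W(N, o) = (2 + 3) - o = 5 - o)
(5 + 3*4)*(W(u, X) - 34) = (5 + 3*4)*((5 - 1*(-5)) - 34) = (5 + 12)*((5 + 5) - 34) = 17*(10 - 34) = 17*(-24) = -408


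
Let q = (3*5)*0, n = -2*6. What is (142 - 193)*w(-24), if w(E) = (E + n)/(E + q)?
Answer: -153/2 ≈ -76.500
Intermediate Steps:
n = -12
q = 0 (q = 15*0 = 0)
w(E) = (-12 + E)/E (w(E) = (E - 12)/(E + 0) = (-12 + E)/E)
(142 - 193)*w(-24) = (142 - 193)*((-12 - 24)/(-24)) = -(-17)*(-36)/8 = -51*3/2 = -153/2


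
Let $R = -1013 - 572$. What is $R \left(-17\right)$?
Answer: $26945$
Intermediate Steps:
$R = -1585$
$R \left(-17\right) = \left(-1585\right) \left(-17\right) = 26945$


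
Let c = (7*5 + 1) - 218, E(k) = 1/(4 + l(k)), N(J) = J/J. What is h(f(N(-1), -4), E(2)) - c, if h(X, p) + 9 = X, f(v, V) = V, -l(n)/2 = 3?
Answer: 169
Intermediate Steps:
l(n) = -6 (l(n) = -2*3 = -6)
N(J) = 1
E(k) = -½ (E(k) = 1/(4 - 6) = 1/(-2) = -½)
h(X, p) = -9 + X
c = -182 (c = (35 + 1) - 218 = 36 - 218 = -182)
h(f(N(-1), -4), E(2)) - c = (-9 - 4) - 1*(-182) = -13 + 182 = 169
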